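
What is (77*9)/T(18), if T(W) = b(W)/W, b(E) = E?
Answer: 693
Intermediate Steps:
T(W) = 1 (T(W) = W/W = 1)
(77*9)/T(18) = (77*9)/1 = 693*1 = 693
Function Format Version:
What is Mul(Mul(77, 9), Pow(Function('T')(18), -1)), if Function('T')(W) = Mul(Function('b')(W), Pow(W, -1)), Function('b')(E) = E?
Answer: 693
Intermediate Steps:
Function('T')(W) = 1 (Function('T')(W) = Mul(W, Pow(W, -1)) = 1)
Mul(Mul(77, 9), Pow(Function('T')(18), -1)) = Mul(Mul(77, 9), Pow(1, -1)) = Mul(693, 1) = 693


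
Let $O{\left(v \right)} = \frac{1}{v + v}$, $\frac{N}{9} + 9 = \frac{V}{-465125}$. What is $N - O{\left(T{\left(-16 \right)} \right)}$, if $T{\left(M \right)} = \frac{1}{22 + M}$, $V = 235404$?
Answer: $- \frac{41189136}{465125} \approx -88.555$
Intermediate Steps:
$N = - \frac{39793761}{465125}$ ($N = -81 + 9 \frac{235404}{-465125} = -81 + 9 \cdot 235404 \left(- \frac{1}{465125}\right) = -81 + 9 \left(- \frac{235404}{465125}\right) = -81 - \frac{2118636}{465125} = - \frac{39793761}{465125} \approx -85.555$)
$O{\left(v \right)} = \frac{1}{2 v}$
$N - O{\left(T{\left(-16 \right)} \right)} = - \frac{39793761}{465125} - \frac{1}{2 \frac{1}{22 - 16}} = - \frac{39793761}{465125} - \frac{1}{2 \cdot \frac{1}{6}} = - \frac{39793761}{465125} - \frac{\frac{1}{\frac{1}{6}}}{2} = - \frac{39793761}{465125} - \frac{1}{2} \cdot 6 = - \frac{39793761}{465125} - 3 = - \frac{41189136}{465125}$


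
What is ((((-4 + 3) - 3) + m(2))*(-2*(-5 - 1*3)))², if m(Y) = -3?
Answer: 12544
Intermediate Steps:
((((-4 + 3) - 3) + m(2))*(-2*(-5 - 1*3)))² = ((((-4 + 3) - 3) - 3)*(-2*(-5 - 1*3)))² = (((-1 - 3) - 3)*(-2*(-5 - 3)))² = ((-4 - 3)*(-2*(-8)))² = (-7*16)² = (-112)² = 12544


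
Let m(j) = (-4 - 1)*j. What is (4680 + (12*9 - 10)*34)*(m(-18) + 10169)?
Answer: 82195108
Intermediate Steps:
m(j) = -5*j
(4680 + (12*9 - 10)*34)*(m(-18) + 10169) = (4680 + (12*9 - 10)*34)*(-5*(-18) + 10169) = (4680 + (108 - 10)*34)*(90 + 10169) = (4680 + 98*34)*10259 = (4680 + 3332)*10259 = 8012*10259 = 82195108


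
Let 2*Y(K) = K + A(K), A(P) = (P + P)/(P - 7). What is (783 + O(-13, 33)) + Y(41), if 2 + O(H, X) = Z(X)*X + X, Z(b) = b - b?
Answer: 14207/17 ≈ 835.71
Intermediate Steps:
Z(b) = 0
A(P) = 2*P/(-7 + P) (A(P) = (2*P)/(-7 + P) = 2*P/(-7 + P))
Y(K) = K/2 + K/(-7 + K) (Y(K) = (K + 2*K/(-7 + K))/2 = K/2 + K/(-7 + K))
O(H, X) = -2 + X (O(H, X) = -2 + (0*X + X) = -2 + (0 + X) = -2 + X)
(783 + O(-13, 33)) + Y(41) = (783 + (-2 + 33)) + (1/2)*41*(-5 + 41)/(-7 + 41) = (783 + 31) + (1/2)*41*36/34 = 814 + (1/2)*41*(1/34)*36 = 814 + 369/17 = 14207/17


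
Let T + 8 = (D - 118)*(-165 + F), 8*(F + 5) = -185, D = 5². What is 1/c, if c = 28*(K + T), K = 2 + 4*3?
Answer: 2/1006131 ≈ 1.9878e-6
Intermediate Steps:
D = 25
F = -225/8 (F = -5 + (⅛)*(-185) = -5 - 185/8 = -225/8 ≈ -28.125)
T = 143621/8 (T = -8 + (25 - 118)*(-165 - 225/8) = -8 - 93*(-1545/8) = -8 + 143685/8 = 143621/8 ≈ 17953.)
K = 14 (K = 2 + 12 = 14)
c = 1006131/2 (c = 28*(14 + 143621/8) = 28*(143733/8) = 1006131/2 ≈ 5.0307e+5)
1/c = 1/(1006131/2) = 2/1006131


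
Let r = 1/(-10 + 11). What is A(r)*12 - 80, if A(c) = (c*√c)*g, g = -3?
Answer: -116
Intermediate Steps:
r = 1 (r = 1/1 = 1)
A(c) = -3*c^(3/2) (A(c) = (c*√c)*(-3) = c^(3/2)*(-3) = -3*c^(3/2))
A(r)*12 - 80 = -3*1^(3/2)*12 - 80 = -3*1*12 - 80 = -3*12 - 80 = -36 - 80 = -116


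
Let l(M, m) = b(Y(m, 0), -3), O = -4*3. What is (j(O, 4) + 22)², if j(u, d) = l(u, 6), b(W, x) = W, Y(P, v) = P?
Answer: 784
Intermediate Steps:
O = -12
l(M, m) = m
j(u, d) = 6
(j(O, 4) + 22)² = (6 + 22)² = 28² = 784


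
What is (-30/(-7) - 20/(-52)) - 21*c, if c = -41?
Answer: 78776/91 ≈ 865.67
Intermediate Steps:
(-30/(-7) - 20/(-52)) - 21*c = (-30/(-7) - 20/(-52)) - 21*(-41) = (-30*(-1/7) - 20*(-1/52)) + 861 = (30/7 + 5/13) + 861 = 425/91 + 861 = 78776/91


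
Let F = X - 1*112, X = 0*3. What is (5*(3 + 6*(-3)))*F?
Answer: 8400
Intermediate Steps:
X = 0
F = -112 (F = 0 - 1*112 = 0 - 112 = -112)
(5*(3 + 6*(-3)))*F = (5*(3 + 6*(-3)))*(-112) = (5*(3 - 18))*(-112) = (5*(-15))*(-112) = -75*(-112) = 8400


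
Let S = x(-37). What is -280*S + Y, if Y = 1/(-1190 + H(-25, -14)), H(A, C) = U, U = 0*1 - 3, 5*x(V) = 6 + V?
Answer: 2071047/1193 ≈ 1736.0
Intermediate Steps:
x(V) = 6/5 + V/5 (x(V) = (6 + V)/5 = 6/5 + V/5)
U = -3 (U = 0 - 3 = -3)
H(A, C) = -3
S = -31/5 (S = 6/5 + (⅕)*(-37) = 6/5 - 37/5 = -31/5 ≈ -6.2000)
Y = -1/1193 (Y = 1/(-1190 - 3) = 1/(-1193) = -1/1193 ≈ -0.00083822)
-280*S + Y = -280*(-31/5) - 1/1193 = 1736 - 1/1193 = 2071047/1193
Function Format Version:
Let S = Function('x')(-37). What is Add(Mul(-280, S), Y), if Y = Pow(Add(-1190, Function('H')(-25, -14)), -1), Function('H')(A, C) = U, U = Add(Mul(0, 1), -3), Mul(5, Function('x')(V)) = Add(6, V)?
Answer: Rational(2071047, 1193) ≈ 1736.0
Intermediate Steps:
Function('x')(V) = Add(Rational(6, 5), Mul(Rational(1, 5), V)) (Function('x')(V) = Mul(Rational(1, 5), Add(6, V)) = Add(Rational(6, 5), Mul(Rational(1, 5), V)))
U = -3 (U = Add(0, -3) = -3)
Function('H')(A, C) = -3
S = Rational(-31, 5) (S = Add(Rational(6, 5), Mul(Rational(1, 5), -37)) = Add(Rational(6, 5), Rational(-37, 5)) = Rational(-31, 5) ≈ -6.2000)
Y = Rational(-1, 1193) (Y = Pow(Add(-1190, -3), -1) = Pow(-1193, -1) = Rational(-1, 1193) ≈ -0.00083822)
Add(Mul(-280, S), Y) = Add(Mul(-280, Rational(-31, 5)), Rational(-1, 1193)) = Add(1736, Rational(-1, 1193)) = Rational(2071047, 1193)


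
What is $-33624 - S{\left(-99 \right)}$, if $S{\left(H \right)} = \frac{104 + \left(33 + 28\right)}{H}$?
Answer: $- \frac{100867}{3} \approx -33622.0$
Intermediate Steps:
$S{\left(H \right)} = \frac{165}{H}$ ($S{\left(H \right)} = \frac{104 + 61}{H} = \frac{165}{H}$)
$-33624 - S{\left(-99 \right)} = -33624 - \frac{165}{-99} = -33624 - 165 \left(- \frac{1}{99}\right) = -33624 - - \frac{5}{3} = -33624 + \frac{5}{3} = - \frac{100867}{3}$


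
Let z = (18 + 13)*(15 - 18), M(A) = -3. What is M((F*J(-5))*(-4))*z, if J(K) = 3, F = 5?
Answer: 279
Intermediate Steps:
z = -93 (z = 31*(-3) = -93)
M((F*J(-5))*(-4))*z = -3*(-93) = 279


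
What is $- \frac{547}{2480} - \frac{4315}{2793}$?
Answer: $- \frac{12228971}{6926640} \approx -1.7655$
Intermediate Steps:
$- \frac{547}{2480} - \frac{4315}{2793} = - \frac{12228971}{6926640}$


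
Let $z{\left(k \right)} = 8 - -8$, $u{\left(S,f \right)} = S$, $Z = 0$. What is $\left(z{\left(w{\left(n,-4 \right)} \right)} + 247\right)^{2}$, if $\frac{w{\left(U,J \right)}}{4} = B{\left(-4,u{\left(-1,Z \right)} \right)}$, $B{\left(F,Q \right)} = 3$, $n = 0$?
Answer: $69169$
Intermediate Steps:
$w{\left(U,J \right)} = 12$ ($w{\left(U,J \right)} = 4 \cdot 3 = 12$)
$z{\left(k \right)} = 16$ ($z{\left(k \right)} = 8 + 8 = 16$)
$\left(z{\left(w{\left(n,-4 \right)} \right)} + 247\right)^{2} = \left(16 + 247\right)^{2} = 263^{2} = 69169$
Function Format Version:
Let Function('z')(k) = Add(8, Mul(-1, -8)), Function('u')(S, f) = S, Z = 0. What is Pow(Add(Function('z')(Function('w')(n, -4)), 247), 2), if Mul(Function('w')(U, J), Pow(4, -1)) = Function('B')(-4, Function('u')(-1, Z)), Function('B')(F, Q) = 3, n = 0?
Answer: 69169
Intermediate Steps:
Function('w')(U, J) = 12 (Function('w')(U, J) = Mul(4, 3) = 12)
Function('z')(k) = 16 (Function('z')(k) = Add(8, 8) = 16)
Pow(Add(Function('z')(Function('w')(n, -4)), 247), 2) = Pow(Add(16, 247), 2) = Pow(263, 2) = 69169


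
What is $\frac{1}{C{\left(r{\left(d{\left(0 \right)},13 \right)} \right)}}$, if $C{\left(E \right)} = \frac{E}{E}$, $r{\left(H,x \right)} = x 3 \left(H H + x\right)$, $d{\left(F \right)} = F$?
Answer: $1$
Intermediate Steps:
$r{\left(H,x \right)} = 3 x \left(x + H^{2}\right)$ ($r{\left(H,x \right)} = 3 x \left(H^{2} + x\right) = 3 x \left(x + H^{2}\right)$)
$C{\left(E \right)} = 1$
$\frac{1}{C{\left(r{\left(d{\left(0 \right)},13 \right)} \right)}} = 1^{-1} = 1$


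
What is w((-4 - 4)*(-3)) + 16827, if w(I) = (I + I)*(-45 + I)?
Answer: 15819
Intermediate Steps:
w(I) = 2*I*(-45 + I) (w(I) = (2*I)*(-45 + I) = 2*I*(-45 + I))
w((-4 - 4)*(-3)) + 16827 = 2*((-4 - 4)*(-3))*(-45 + (-4 - 4)*(-3)) + 16827 = 2*(-8*(-3))*(-45 - 8*(-3)) + 16827 = 2*24*(-45 + 24) + 16827 = 2*24*(-21) + 16827 = -1008 + 16827 = 15819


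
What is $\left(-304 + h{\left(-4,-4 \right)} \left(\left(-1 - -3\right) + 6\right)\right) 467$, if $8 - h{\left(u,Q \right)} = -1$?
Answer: $-108344$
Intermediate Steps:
$h{\left(u,Q \right)} = 9$ ($h{\left(u,Q \right)} = 8 - -1 = 8 + 1 = 9$)
$\left(-304 + h{\left(-4,-4 \right)} \left(\left(-1 - -3\right) + 6\right)\right) 467 = \left(-304 + 9 \left(\left(-1 - -3\right) + 6\right)\right) 467 = \left(-304 + 9 \left(\left(-1 + 3\right) + 6\right)\right) 467 = \left(-304 + 9 \left(2 + 6\right)\right) 467 = \left(-304 + 9 \cdot 8\right) 467 = \left(-304 + 72\right) 467 = \left(-232\right) 467 = -108344$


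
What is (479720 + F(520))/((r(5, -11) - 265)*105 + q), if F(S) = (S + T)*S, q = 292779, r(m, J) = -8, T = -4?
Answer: 374020/132057 ≈ 2.8323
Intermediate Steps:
F(S) = S*(-4 + S) (F(S) = (S - 4)*S = (-4 + S)*S = S*(-4 + S))
(479720 + F(520))/((r(5, -11) - 265)*105 + q) = (479720 + 520*(-4 + 520))/((-8 - 265)*105 + 292779) = (479720 + 520*516)/(-273*105 + 292779) = (479720 + 268320)/(-28665 + 292779) = 748040/264114 = 748040*(1/264114) = 374020/132057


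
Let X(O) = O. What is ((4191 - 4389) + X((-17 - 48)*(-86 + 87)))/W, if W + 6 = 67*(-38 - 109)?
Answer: 263/9855 ≈ 0.026687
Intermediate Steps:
W = -9855 (W = -6 + 67*(-38 - 109) = -6 + 67*(-147) = -6 - 9849 = -9855)
((4191 - 4389) + X((-17 - 48)*(-86 + 87)))/W = ((4191 - 4389) + (-17 - 48)*(-86 + 87))/(-9855) = (-198 - 65*1)*(-1/9855) = (-198 - 65)*(-1/9855) = -263*(-1/9855) = 263/9855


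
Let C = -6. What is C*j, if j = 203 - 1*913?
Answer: 4260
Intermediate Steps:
j = -710 (j = 203 - 913 = -710)
C*j = -6*(-710) = 4260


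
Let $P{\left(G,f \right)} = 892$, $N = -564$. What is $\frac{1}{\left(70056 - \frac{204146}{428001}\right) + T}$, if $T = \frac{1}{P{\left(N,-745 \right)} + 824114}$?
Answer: $\frac{5604815762}{392648299669547} \approx 1.4274 \cdot 10^{-5}$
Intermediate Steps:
$T = \frac{1}{825006}$ ($T = \frac{1}{892 + 824114} = \frac{1}{825006} \approx 1.2121 \cdot 10^{-6}$)
$\frac{1}{\left(70056 - \frac{204146}{428001}\right) + T} = \frac{1}{\left(70056 - \frac{204146}{428001}\right) + \frac{1}{825006}} = \frac{1}{\frac{29983833910}{428001} + \frac{1}{825006}} = \frac{1}{\frac{392648299669547}{5604815762}} = \frac{5604815762}{392648299669547}$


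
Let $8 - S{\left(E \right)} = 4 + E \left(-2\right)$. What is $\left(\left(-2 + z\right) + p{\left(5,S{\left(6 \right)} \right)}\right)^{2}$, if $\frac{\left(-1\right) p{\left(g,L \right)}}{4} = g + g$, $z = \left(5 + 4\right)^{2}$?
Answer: $1521$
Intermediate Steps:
$z = 81$ ($z = 9^{2} = 81$)
$S{\left(E \right)} = 4 + 2 E$ ($S{\left(E \right)} = 8 - \left(4 + E \left(-2\right)\right) = 8 - \left(4 - 2 E\right) = 8 + \left(-4 + 2 E\right) = 4 + 2 E$)
$p{\left(g,L \right)} = - 8 g$ ($p{\left(g,L \right)} = - 4 \left(g + g\right) = - 4 \cdot 2 g = - 8 g$)
$\left(\left(-2 + z\right) + p{\left(5,S{\left(6 \right)} \right)}\right)^{2} = \left(\left(-2 + 81\right) - 40\right)^{2} = \left(79 - 40\right)^{2} = 39^{2} = 1521$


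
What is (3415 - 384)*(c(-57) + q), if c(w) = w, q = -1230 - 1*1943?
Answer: -9790130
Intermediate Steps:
q = -3173 (q = -1230 - 1943 = -3173)
(3415 - 384)*(c(-57) + q) = (3415 - 384)*(-57 - 3173) = 3031*(-3230) = -9790130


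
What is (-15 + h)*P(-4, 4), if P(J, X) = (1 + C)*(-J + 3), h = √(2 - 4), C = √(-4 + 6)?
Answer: -105 + 14*I + 7*√2*(-15 + I) ≈ -253.49 + 23.9*I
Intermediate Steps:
C = √2 ≈ 1.4142
h = I*√2 (h = √(-2) = I*√2 ≈ 1.4142*I)
P(J, X) = (1 + √2)*(3 - J) (P(J, X) = (1 + √2)*(-J + 3) = (1 + √2)*(3 - J))
(-15 + h)*P(-4, 4) = (-15 + I*√2)*(3 - 1*(-4) + 3*√2 - 1*(-4)*√2) = (-15 + I*√2)*(3 + 4 + 3*√2 + 4*√2) = (-15 + I*√2)*(7 + 7*√2)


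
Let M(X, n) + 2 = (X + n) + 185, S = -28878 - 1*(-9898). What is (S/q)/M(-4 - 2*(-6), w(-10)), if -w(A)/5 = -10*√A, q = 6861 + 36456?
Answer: -3625180/2663172477 + 949000*I*√10/2663172477 ≈ -0.0013612 + 0.0011269*I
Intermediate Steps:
q = 43317
S = -18980 (S = -28878 + 9898 = -18980)
w(A) = 50*√A (w(A) = -(-50)*√A = 50*√A)
M(X, n) = 183 + X + n (M(X, n) = -2 + ((X + n) + 185) = -2 + (185 + X + n) = 183 + X + n)
(S/q)/M(-4 - 2*(-6), w(-10)) = (-18980/43317)/(183 + (-4 - 2*(-6)) + 50*√(-10)) = (-18980*1/43317)/(183 + (-4 + 12) + 50*(I*√10)) = -18980/(43317*(183 + 8 + 50*I*√10)) = -18980/(43317*(191 + 50*I*√10))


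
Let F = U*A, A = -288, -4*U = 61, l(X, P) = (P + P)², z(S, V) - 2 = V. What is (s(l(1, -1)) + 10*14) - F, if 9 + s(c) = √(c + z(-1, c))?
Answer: -4261 + √10 ≈ -4257.8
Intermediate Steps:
z(S, V) = 2 + V
l(X, P) = 4*P² (l(X, P) = (2*P)² = 4*P²)
U = -61/4 (U = -¼*61 = -61/4 ≈ -15.250)
s(c) = -9 + √(2 + 2*c) (s(c) = -9 + √(c + (2 + c)) = -9 + √(2 + 2*c))
F = 4392 (F = -61/4*(-288) = 4392)
(s(l(1, -1)) + 10*14) - F = ((-9 + √(2 + 2*(4*(-1)²))) + 10*14) - 1*4392 = ((-9 + √(2 + 2*(4*1))) + 140) - 4392 = ((-9 + √(2 + 2*4)) + 140) - 4392 = ((-9 + √(2 + 8)) + 140) - 4392 = ((-9 + √10) + 140) - 4392 = (131 + √10) - 4392 = -4261 + √10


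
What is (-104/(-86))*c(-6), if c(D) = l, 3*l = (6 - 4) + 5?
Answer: 364/129 ≈ 2.8217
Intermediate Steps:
l = 7/3 (l = ((6 - 4) + 5)/3 = (2 + 5)/3 = (⅓)*7 = 7/3 ≈ 2.3333)
c(D) = 7/3
(-104/(-86))*c(-6) = -104/(-86)*(7/3) = -104*(-1/86)*(7/3) = (52/43)*(7/3) = 364/129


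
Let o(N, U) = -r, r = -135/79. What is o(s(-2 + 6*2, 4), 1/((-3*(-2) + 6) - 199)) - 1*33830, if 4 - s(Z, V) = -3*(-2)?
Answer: -2672435/79 ≈ -33828.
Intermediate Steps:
r = -135/79 (r = -135*1/79 = -135/79 ≈ -1.7089)
s(Z, V) = -2 (s(Z, V) = 4 - (-3)*(-2) = 4 - 1*6 = 4 - 6 = -2)
o(N, U) = 135/79 (o(N, U) = -1*(-135/79) = 135/79)
o(s(-2 + 6*2, 4), 1/((-3*(-2) + 6) - 199)) - 1*33830 = 135/79 - 1*33830 = 135/79 - 33830 = -2672435/79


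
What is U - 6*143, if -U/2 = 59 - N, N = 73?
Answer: -830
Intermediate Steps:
U = 28 (U = -2*(59 - 1*73) = -2*(59 - 73) = -2*(-14) = 28)
U - 6*143 = 28 - 6*143 = 28 - 858 = -830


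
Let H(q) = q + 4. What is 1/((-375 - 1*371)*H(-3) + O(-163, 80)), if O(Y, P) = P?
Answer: -1/666 ≈ -0.0015015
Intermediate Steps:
H(q) = 4 + q
1/((-375 - 1*371)*H(-3) + O(-163, 80)) = 1/((-375 - 1*371)*(4 - 3) + 80) = 1/((-375 - 371)*1 + 80) = 1/(-746*1 + 80) = 1/(-746 + 80) = 1/(-666) = -1/666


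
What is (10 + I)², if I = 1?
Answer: 121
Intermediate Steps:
(10 + I)² = (10 + 1)² = 11² = 121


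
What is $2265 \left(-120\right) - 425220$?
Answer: $-697020$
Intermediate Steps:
$2265 \left(-120\right) - 425220 = -271800 - 425220 = -697020$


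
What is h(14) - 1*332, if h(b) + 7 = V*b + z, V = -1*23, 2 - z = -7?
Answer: -652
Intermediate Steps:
z = 9 (z = 2 - 1*(-7) = 2 + 7 = 9)
V = -23
h(b) = 2 - 23*b (h(b) = -7 + (-23*b + 9) = -7 + (9 - 23*b) = 2 - 23*b)
h(14) - 1*332 = (2 - 23*14) - 1*332 = (2 - 322) - 332 = -320 - 332 = -652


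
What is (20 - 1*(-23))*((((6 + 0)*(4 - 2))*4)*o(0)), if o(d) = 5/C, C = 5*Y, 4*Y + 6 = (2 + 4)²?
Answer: 1376/5 ≈ 275.20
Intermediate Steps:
Y = 15/2 (Y = -3/2 + (2 + 4)²/4 = -3/2 + (¼)*6² = -3/2 + (¼)*36 = -3/2 + 9 = 15/2 ≈ 7.5000)
C = 75/2 (C = 5*(15/2) = 75/2 ≈ 37.500)
o(d) = 2/15 (o(d) = 5/(75/2) = 5*(2/75) = 2/15)
(20 - 1*(-23))*((((6 + 0)*(4 - 2))*4)*o(0)) = (20 - 1*(-23))*((((6 + 0)*(4 - 2))*4)*(2/15)) = (20 + 23)*(((6*2)*4)*(2/15)) = 43*((12*4)*(2/15)) = 43*(48*(2/15)) = 43*(32/5) = 1376/5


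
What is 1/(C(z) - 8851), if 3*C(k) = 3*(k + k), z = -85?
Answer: -1/9021 ≈ -0.00011085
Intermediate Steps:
C(k) = 2*k (C(k) = (3*(k + k))/3 = (3*(2*k))/3 = (6*k)/3 = 2*k)
1/(C(z) - 8851) = 1/(2*(-85) - 8851) = 1/(-170 - 8851) = 1/(-9021) = -1/9021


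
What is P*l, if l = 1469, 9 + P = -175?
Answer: -270296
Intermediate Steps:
P = -184 (P = -9 - 175 = -184)
P*l = -184*1469 = -270296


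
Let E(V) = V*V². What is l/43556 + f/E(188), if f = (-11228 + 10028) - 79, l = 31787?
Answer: 52789620185/72353833408 ≈ 0.72960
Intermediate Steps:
E(V) = V³
f = -1279 (f = -1200 - 79 = -1279)
l/43556 + f/E(188) = 31787/43556 - 1279/(188³) = 31787*(1/43556) - 1279/6644672 = 31787/43556 - 1279*1/6644672 = 31787/43556 - 1279/6644672 = 52789620185/72353833408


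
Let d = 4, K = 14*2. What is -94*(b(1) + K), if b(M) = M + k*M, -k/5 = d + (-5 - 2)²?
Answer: 22184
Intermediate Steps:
K = 28
k = -265 (k = -5*(4 + (-5 - 2)²) = -5*(4 + (-7)²) = -5*(4 + 49) = -5*53 = -265)
b(M) = -264*M (b(M) = M - 265*M = -264*M)
-94*(b(1) + K) = -94*(-264*1 + 28) = -94*(-264 + 28) = -94*(-236) = 22184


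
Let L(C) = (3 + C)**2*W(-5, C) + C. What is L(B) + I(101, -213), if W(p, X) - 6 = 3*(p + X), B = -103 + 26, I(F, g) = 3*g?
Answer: -1314956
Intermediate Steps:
B = -77
W(p, X) = 6 + 3*X + 3*p (W(p, X) = 6 + 3*(p + X) = 6 + 3*(X + p) = 6 + (3*X + 3*p) = 6 + 3*X + 3*p)
L(C) = C + (3 + C)**2*(-9 + 3*C) (L(C) = (3 + C)**2*(6 + 3*C + 3*(-5)) + C = (3 + C)**2*(6 + 3*C - 15) + C = (3 + C)**2*(-9 + 3*C) + C = C + (3 + C)**2*(-9 + 3*C))
L(B) + I(101, -213) = (-77 + 3*(3 - 77)**2*(-3 - 77)) + 3*(-213) = (-77 + 3*(-74)**2*(-80)) - 639 = (-77 + 3*5476*(-80)) - 639 = (-77 - 1314240) - 639 = -1314317 - 639 = -1314956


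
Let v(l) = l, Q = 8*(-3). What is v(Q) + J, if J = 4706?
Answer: 4682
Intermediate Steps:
Q = -24
v(Q) + J = -24 + 4706 = 4682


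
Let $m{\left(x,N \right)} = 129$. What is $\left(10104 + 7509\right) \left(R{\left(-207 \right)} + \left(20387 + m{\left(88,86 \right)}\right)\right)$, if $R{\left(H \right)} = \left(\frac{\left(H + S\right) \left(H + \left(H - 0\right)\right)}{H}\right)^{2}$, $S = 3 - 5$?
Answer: $3438762120$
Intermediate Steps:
$S = -2$
$R{\left(H \right)} = \left(-4 + 2 H\right)^{2}$ ($R{\left(H \right)} = \left(\frac{\left(H - 2\right) \left(H + \left(H - 0\right)\right)}{H}\right)^{2} = \left(\frac{\left(-2 + H\right) \left(H + \left(H + 0\right)\right)}{H}\right)^{2} = \left(\frac{\left(-2 + H\right) \left(H + H\right)}{H}\right)^{2} = \left(\frac{\left(-2 + H\right) 2 H}{H}\right)^{2} = \left(\frac{2 H \left(-2 + H\right)}{H}\right)^{2} = \left(-4 + 2 H\right)^{2}$)
$\left(10104 + 7509\right) \left(R{\left(-207 \right)} + \left(20387 + m{\left(88,86 \right)}\right)\right) = \left(10104 + 7509\right) \left(4 \left(-2 - 207\right)^{2} + \left(20387 + 129\right)\right) = 17613 \left(4 \left(-209\right)^{2} + 20516\right) = 17613 \left(4 \cdot 43681 + 20516\right) = 17613 \left(174724 + 20516\right) = 17613 \cdot 195240 = 3438762120$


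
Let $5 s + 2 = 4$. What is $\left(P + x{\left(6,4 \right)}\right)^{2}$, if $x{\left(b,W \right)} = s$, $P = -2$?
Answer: $\frac{64}{25} \approx 2.56$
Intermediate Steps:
$s = \frac{2}{5}$ ($s = - \frac{2}{5} + \frac{1}{5} \cdot 4 = - \frac{2}{5} + \frac{4}{5} = \frac{2}{5} \approx 0.4$)
$x{\left(b,W \right)} = \frac{2}{5}$
$\left(P + x{\left(6,4 \right)}\right)^{2} = \left(-2 + \frac{2}{5}\right)^{2} = \left(- \frac{8}{5}\right)^{2} = \frac{64}{25}$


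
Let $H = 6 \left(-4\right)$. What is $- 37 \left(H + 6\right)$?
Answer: $666$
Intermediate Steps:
$H = -24$
$- 37 \left(H + 6\right) = - 37 \left(-24 + 6\right) = \left(-37\right) \left(-18\right) = 666$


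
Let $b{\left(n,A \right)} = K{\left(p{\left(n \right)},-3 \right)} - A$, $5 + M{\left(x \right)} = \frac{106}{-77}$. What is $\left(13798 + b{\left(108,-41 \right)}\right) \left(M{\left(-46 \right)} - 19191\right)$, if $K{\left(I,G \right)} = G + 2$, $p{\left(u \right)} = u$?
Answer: $- \frac{1859573084}{7} \approx -2.6565 \cdot 10^{8}$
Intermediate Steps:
$K{\left(I,G \right)} = 2 + G$
$M{\left(x \right)} = - \frac{491}{77}$ ($M{\left(x \right)} = -5 + \frac{106}{-77} = -5 + 106 \left(- \frac{1}{77}\right) = -5 - \frac{106}{77} = - \frac{491}{77}$)
$b{\left(n,A \right)} = -1 - A$ ($b{\left(n,A \right)} = \left(2 - 3\right) - A = -1 - A$)
$\left(13798 + b{\left(108,-41 \right)}\right) \left(M{\left(-46 \right)} - 19191\right) = \left(13798 - -40\right) \left(- \frac{491}{77} - 19191\right) = \left(13798 + \left(-1 + 41\right)\right) \left(- \frac{1478198}{77}\right) = \left(13798 + 40\right) \left(- \frac{1478198}{77}\right) = 13838 \left(- \frac{1478198}{77}\right) = - \frac{1859573084}{7}$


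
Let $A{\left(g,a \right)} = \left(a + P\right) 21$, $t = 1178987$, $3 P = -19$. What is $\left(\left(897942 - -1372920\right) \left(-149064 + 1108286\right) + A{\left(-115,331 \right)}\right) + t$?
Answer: $2178261975169$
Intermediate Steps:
$P = - \frac{19}{3}$ ($P = \frac{1}{3} \left(-19\right) = - \frac{19}{3} \approx -6.3333$)
$A{\left(g,a \right)} = -133 + 21 a$ ($A{\left(g,a \right)} = \left(a - \frac{19}{3}\right) 21 = \left(- \frac{19}{3} + a\right) 21 = -133 + 21 a$)
$\left(\left(897942 - -1372920\right) \left(-149064 + 1108286\right) + A{\left(-115,331 \right)}\right) + t = \left(\left(897942 - -1372920\right) \left(-149064 + 1108286\right) + \left(-133 + 21 \cdot 331\right)\right) + 1178987 = \left(\left(897942 + 1372920\right) 959222 + \left(-133 + 6951\right)\right) + 1178987 = \left(2270862 \cdot 959222 + 6818\right) + 1178987 = \left(2178260789364 + 6818\right) + 1178987 = 2178260796182 + 1178987 = 2178261975169$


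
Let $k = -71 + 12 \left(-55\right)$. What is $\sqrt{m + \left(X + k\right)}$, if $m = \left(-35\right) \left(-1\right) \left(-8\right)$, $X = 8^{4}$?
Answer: $\sqrt{3085} \approx 55.543$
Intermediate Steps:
$X = 4096$
$k = -731$ ($k = -71 - 660 = -731$)
$m = -280$ ($m = 35 \left(-8\right) = -280$)
$\sqrt{m + \left(X + k\right)} = \sqrt{-280 + \left(4096 - 731\right)} = \sqrt{-280 + 3365} = \sqrt{3085}$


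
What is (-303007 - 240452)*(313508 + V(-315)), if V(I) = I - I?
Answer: -170378744172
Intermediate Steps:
V(I) = 0
(-303007 - 240452)*(313508 + V(-315)) = (-303007 - 240452)*(313508 + 0) = -543459*313508 = -170378744172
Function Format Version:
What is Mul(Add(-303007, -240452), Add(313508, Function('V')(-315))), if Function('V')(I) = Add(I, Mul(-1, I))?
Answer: -170378744172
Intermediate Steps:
Function('V')(I) = 0
Mul(Add(-303007, -240452), Add(313508, Function('V')(-315))) = Mul(Add(-303007, -240452), Add(313508, 0)) = Mul(-543459, 313508) = -170378744172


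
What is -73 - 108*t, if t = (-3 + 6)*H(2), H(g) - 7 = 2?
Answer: -2989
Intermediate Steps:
H(g) = 9 (H(g) = 7 + 2 = 9)
t = 27 (t = (-3 + 6)*9 = 3*9 = 27)
-73 - 108*t = -73 - 108*27 = -73 - 2916 = -2989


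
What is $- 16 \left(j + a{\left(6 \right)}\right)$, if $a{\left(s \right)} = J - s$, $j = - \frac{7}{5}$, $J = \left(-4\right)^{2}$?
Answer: $- \frac{688}{5} \approx -137.6$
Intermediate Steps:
$J = 16$
$j = - \frac{7}{5}$ ($j = \left(-7\right) \frac{1}{5} = - \frac{7}{5} \approx -1.4$)
$a{\left(s \right)} = 16 - s$
$- 16 \left(j + a{\left(6 \right)}\right) = - 16 \left(- \frac{7}{5} + \left(16 - 6\right)\right) = - 16 \left(- \frac{7}{5} + 10\right) = - \frac{16 \cdot 43}{5} = \left(-1\right) \frac{688}{5} = - \frac{688}{5}$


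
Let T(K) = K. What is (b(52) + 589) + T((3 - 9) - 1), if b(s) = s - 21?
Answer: 613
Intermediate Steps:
b(s) = -21 + s
(b(52) + 589) + T((3 - 9) - 1) = ((-21 + 52) + 589) + ((3 - 9) - 1) = (31 + 589) + (-6 - 1) = 620 - 7 = 613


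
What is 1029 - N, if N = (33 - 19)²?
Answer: 833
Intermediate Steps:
N = 196 (N = 14² = 196)
1029 - N = 1029 - 1*196 = 1029 - 196 = 833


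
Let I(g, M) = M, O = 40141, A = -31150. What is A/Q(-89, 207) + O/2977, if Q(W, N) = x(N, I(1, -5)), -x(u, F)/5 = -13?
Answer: -1386529/2977 ≈ -465.75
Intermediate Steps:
x(u, F) = 65 (x(u, F) = -5*(-13) = 65)
Q(W, N) = 65
A/Q(-89, 207) + O/2977 = -31150/65 + 40141/2977 = -31150*1/65 + 40141*(1/2977) = -6230/13 + 40141/2977 = -1386529/2977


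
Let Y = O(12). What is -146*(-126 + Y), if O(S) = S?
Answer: 16644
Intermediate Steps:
Y = 12
-146*(-126 + Y) = -146*(-126 + 12) = -146*(-114) = 16644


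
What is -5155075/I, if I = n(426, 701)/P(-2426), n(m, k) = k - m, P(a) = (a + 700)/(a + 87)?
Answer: -355906378/25729 ≈ -13833.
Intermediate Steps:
P(a) = (700 + a)/(87 + a)
I = 643225/1726 (I = (701 - 1*426)/(((700 - 2426)/(87 - 2426))) = (701 - 426)/((-1726/(-2339))) = 275/((-1/2339*(-1726))) = 275/(1726/2339) = 275*(2339/1726) = 643225/1726 ≈ 372.67)
-5155075/I = -5155075/643225/1726 = -5155075*1726/643225 = -355906378/25729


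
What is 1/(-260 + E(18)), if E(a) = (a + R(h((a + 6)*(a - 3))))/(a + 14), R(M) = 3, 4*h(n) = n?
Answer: -32/8299 ≈ -0.0038559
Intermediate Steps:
h(n) = n/4
E(a) = (3 + a)/(14 + a) (E(a) = (a + 3)/(a + 14) = (3 + a)/(14 + a))
1/(-260 + E(18)) = 1/(-260 + (3 + 18)/(14 + 18)) = 1/(-260 + 21/32) = 1/(-8299/32) = -32/8299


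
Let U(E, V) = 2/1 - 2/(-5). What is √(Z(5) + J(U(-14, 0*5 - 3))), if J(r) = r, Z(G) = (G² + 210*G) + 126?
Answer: √30085/5 ≈ 34.690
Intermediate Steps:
Z(G) = 126 + G² + 210*G
U(E, V) = 12/5 (U(E, V) = 2*1 - 2*(-⅕) = 2 + ⅖ = 12/5)
√(Z(5) + J(U(-14, 0*5 - 3))) = √((126 + 5² + 210*5) + 12/5) = √((126 + 25 + 1050) + 12/5) = √(1201 + 12/5) = √(6017/5) = √30085/5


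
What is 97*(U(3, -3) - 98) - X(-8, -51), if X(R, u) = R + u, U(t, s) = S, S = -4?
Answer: -9835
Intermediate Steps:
U(t, s) = -4
97*(U(3, -3) - 98) - X(-8, -51) = 97*(-4 - 98) - (-8 - 51) = 97*(-102) - 1*(-59) = -9894 + 59 = -9835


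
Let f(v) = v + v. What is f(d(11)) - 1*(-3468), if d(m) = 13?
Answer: 3494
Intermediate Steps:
f(v) = 2*v
f(d(11)) - 1*(-3468) = 2*13 - 1*(-3468) = 26 + 3468 = 3494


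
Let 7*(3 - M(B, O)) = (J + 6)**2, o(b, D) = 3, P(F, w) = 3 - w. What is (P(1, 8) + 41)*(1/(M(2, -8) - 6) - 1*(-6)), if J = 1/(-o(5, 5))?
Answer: 50490/239 ≈ 211.26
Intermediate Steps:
J = -1/3 (J = 1/(-1*3) = 1/(-3) = -1/3 ≈ -0.33333)
M(B, O) = -100/63 (M(B, O) = 3 - (-1/3 + 6)**2/7 = 3 - (17/3)**2/7 = 3 - 1/7*289/9 = 3 - 289/63 = -100/63)
(P(1, 8) + 41)*(1/(M(2, -8) - 6) - 1*(-6)) = ((3 - 1*8) + 41)*(1/(-100/63 - 6) - 1*(-6)) = ((3 - 8) + 41)*(1/(-478/63) + 6) = (-5 + 41)*(-63/478 + 6) = 36*(2805/478) = 50490/239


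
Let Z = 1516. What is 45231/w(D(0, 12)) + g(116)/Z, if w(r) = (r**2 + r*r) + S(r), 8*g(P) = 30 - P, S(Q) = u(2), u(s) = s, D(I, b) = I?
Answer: 137140349/6064 ≈ 22616.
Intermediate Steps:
S(Q) = 2
g(P) = 15/4 - P/8 (g(P) = (30 - P)/8 = 15/4 - P/8)
w(r) = 2 + 2*r**2 (w(r) = (r**2 + r*r) + 2 = (r**2 + r**2) + 2 = 2*r**2 + 2 = 2 + 2*r**2)
45231/w(D(0, 12)) + g(116)/Z = 45231/(2 + 2*0**2) + (15/4 - 1/8*116)/1516 = 45231/(2 + 2*0) + (15/4 - 29/2)*(1/1516) = 45231/(2 + 0) - 43/4*1/1516 = 45231/2 - 43/6064 = 137140349/6064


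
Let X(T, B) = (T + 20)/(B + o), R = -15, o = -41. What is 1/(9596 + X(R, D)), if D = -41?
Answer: 82/786867 ≈ 0.00010421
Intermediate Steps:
X(T, B) = (20 + T)/(-41 + B) (X(T, B) = (T + 20)/(B - 41) = (20 + T)/(-41 + B))
1/(9596 + X(R, D)) = 1/(9596 + (20 - 15)/(-41 - 41)) = 1/(9596 + 5/(-82)) = 1/(9596 - 1/82*5) = 1/(9596 - 5/82) = 1/(786867/82) = 82/786867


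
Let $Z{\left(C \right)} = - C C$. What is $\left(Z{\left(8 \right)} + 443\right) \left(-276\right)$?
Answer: $-104604$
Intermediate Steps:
$Z{\left(C \right)} = - C^{2}$
$\left(Z{\left(8 \right)} + 443\right) \left(-276\right) = \left(- 8^{2} + 443\right) \left(-276\right) = \left(\left(-1\right) 64 + 443\right) \left(-276\right) = \left(-64 + 443\right) \left(-276\right) = 379 \left(-276\right) = -104604$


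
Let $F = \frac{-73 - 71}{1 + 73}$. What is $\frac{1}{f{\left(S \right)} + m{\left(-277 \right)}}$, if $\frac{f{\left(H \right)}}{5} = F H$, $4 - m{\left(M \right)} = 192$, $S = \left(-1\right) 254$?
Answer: $\frac{37}{84484} \approx 0.00043795$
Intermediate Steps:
$S = -254$
$m{\left(M \right)} = -188$ ($m{\left(M \right)} = 4 - 192 = -188$)
$F = - \frac{72}{37}$ ($F = - \frac{144}{74} = \left(-144\right) \frac{1}{74} = - \frac{72}{37} \approx -1.9459$)
$f{\left(H \right)} = - \frac{360 H}{37}$ ($f{\left(H \right)} = 5 \left(- \frac{72 H}{37}\right) = - \frac{360 H}{37}$)
$\frac{1}{f{\left(S \right)} + m{\left(-277 \right)}} = \frac{1}{\left(- \frac{360}{37}\right) \left(-254\right) - 188} = \frac{1}{\frac{91440}{37} - 188} = \frac{1}{\frac{84484}{37}} = \frac{37}{84484}$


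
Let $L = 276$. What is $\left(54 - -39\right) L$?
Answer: $25668$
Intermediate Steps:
$\left(54 - -39\right) L = \left(54 - -39\right) 276 = \left(54 + 39\right) 276 = 93 \cdot 276 = 25668$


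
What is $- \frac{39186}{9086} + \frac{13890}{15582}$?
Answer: $- \frac{5766568}{1685453} \approx -3.4214$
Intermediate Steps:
$- \frac{39186}{9086} + \frac{13890}{15582} = \left(-39186\right) \frac{1}{9086} + 13890 \cdot \frac{1}{15582} = - \frac{2799}{649} + \frac{2315}{2597} = - \frac{5766568}{1685453}$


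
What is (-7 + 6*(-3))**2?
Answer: 625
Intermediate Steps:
(-7 + 6*(-3))**2 = (-7 - 18)**2 = (-25)**2 = 625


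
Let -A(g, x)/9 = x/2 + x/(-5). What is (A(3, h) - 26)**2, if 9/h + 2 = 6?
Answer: 1646089/1600 ≈ 1028.8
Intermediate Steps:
h = 9/4 (h = 9/(-2 + 6) = 9/4 ≈ 2.2500)
A(g, x) = -27*x/10 (A(g, x) = -9*(x/2 + x/(-5)) = -9*(x*(1/2) + x*(-1/5)) = -9*(x/2 - x/5) = -27*x/10)
(A(3, h) - 26)**2 = (-27/10*9/4 - 26)**2 = (-243/40 - 26)**2 = (-1283/40)**2 = 1646089/1600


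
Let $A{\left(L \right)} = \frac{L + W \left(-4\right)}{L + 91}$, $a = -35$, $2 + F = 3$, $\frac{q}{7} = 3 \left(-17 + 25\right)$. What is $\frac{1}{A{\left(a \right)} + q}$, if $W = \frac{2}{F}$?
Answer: $\frac{56}{9365} \approx 0.0059797$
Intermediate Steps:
$q = 168$ ($q = 7 \cdot 3 \left(-17 + 25\right) = 7 \cdot 3 \cdot 8 = 7 \cdot 24 = 168$)
$F = 1$ ($F = -2 + 3 = 1$)
$W = 2$ ($W = \frac{2}{1} = 2 \cdot 1 = 2$)
$A{\left(L \right)} = \frac{-8 + L}{91 + L}$ ($A{\left(L \right)} = \frac{L + 2 \left(-4\right)}{L + 91} = \frac{L - 8}{91 + L} = \frac{-8 + L}{91 + L}$)
$\frac{1}{A{\left(a \right)} + q} = \frac{1}{\frac{-8 - 35}{91 - 35} + 168} = \frac{1}{\frac{1}{56} \left(-43\right) + 168} = \frac{1}{- \frac{43}{56} + 168} = \frac{1}{\frac{9365}{56}} = \frac{56}{9365}$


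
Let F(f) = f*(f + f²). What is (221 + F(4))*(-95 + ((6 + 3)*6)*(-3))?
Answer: -77357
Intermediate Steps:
(221 + F(4))*(-95 + ((6 + 3)*6)*(-3)) = (221 + 4²*(1 + 4))*(-95 + ((6 + 3)*6)*(-3)) = (221 + 16*5)*(-95 + (9*6)*(-3)) = (221 + 80)*(-95 + 54*(-3)) = 301*(-95 - 162) = 301*(-257) = -77357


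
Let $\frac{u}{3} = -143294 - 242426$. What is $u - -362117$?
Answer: $-795043$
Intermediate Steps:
$u = -1157160$ ($u = 3 \left(-143294 - 242426\right) = 3 \left(-385720\right) = -1157160$)
$u - -362117 = -1157160 - -362117 = -1157160 + 362117 = -795043$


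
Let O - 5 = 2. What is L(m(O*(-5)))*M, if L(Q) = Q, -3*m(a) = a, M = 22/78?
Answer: 385/117 ≈ 3.2906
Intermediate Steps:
O = 7 (O = 5 + 2 = 7)
M = 11/39 (M = 22*(1/78) = 11/39 ≈ 0.28205)
m(a) = -a/3
L(m(O*(-5)))*M = -7*(-5)/3*(11/39) = -⅓*(-35)*(11/39) = (35/3)*(11/39) = 385/117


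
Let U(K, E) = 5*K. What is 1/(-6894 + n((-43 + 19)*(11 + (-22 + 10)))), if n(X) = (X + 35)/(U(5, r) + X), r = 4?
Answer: -49/337747 ≈ -0.00014508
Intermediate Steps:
n(X) = (35 + X)/(25 + X) (n(X) = (X + 35)/(5*5 + X) = (35 + X)/(25 + X))
1/(-6894 + n((-43 + 19)*(11 + (-22 + 10)))) = 1/(-6894 + (35 + (-43 + 19)*(11 + (-22 + 10)))/(25 + (-43 + 19)*(11 + (-22 + 10)))) = 1/(-6894 + (35 - 24*(11 - 12))/(25 - 24*(11 - 12))) = 1/(-6894 + (35 - 24*(-1))/(25 - 24*(-1))) = 1/(-6894 + (35 + 24)/(25 + 24)) = 1/(-6894 + 59/49) = 1/(-337747/49) = -49/337747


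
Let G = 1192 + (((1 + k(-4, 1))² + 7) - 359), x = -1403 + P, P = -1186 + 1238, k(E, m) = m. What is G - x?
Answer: 2195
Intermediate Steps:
P = 52
x = -1351 (x = -1403 + 52 = -1351)
G = 844 (G = 1192 + (((1 + 1)² + 7) - 359) = 1192 + ((2² + 7) - 359) = 1192 + ((4 + 7) - 359) = 1192 + (11 - 359) = 1192 - 348 = 844)
G - x = 844 - 1*(-1351) = 844 + 1351 = 2195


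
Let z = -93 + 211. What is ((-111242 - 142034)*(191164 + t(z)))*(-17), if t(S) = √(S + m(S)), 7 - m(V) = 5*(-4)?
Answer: 823093305488 + 4305692*√145 ≈ 8.2314e+11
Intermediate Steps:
m(V) = 27 (m(V) = 7 - 5*(-4) = 7 - 1*(-20) = 7 + 20 = 27)
z = 118
t(S) = √(27 + S) (t(S) = √(S + 27) = √(27 + S))
((-111242 - 142034)*(191164 + t(z)))*(-17) = ((-111242 - 142034)*(191164 + √(27 + 118)))*(-17) = -253276*(191164 + √145)*(-17) = (-48417253264 - 253276*√145)*(-17) = 823093305488 + 4305692*√145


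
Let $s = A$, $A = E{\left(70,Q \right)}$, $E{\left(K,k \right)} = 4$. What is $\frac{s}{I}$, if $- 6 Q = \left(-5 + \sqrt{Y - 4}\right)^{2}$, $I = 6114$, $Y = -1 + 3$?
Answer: $\frac{2}{3057} \approx 0.00065424$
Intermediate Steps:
$Y = 2$
$Q = - \frac{\left(-5 + i \sqrt{2}\right)^{2}}{6}$ ($Q = - \frac{\left(-5 + \sqrt{2 - 4}\right)^{2}}{6} = - \frac{\left(-5 + \sqrt{-2}\right)^{2}}{6} = - \frac{\left(-5 + i \sqrt{2}\right)^{2}}{6} \approx -3.8333 + 2.357 i$)
$A = 4$
$s = 4$
$\frac{s}{I} = \frac{4}{6114} = 4 \cdot \frac{1}{6114} = \frac{2}{3057}$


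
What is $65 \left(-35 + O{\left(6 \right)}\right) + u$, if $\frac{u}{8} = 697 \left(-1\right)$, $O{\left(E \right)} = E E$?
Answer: $-5511$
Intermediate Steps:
$O{\left(E \right)} = E^{2}$
$u = -5576$ ($u = 8 \cdot 697 \left(-1\right) = 8 \left(-697\right) = -5576$)
$65 \left(-35 + O{\left(6 \right)}\right) + u = 65 \left(-35 + 6^{2}\right) - 5576 = 65 \left(-35 + 36\right) - 5576 = 65 \cdot 1 - 5576 = 65 - 5576 = -5511$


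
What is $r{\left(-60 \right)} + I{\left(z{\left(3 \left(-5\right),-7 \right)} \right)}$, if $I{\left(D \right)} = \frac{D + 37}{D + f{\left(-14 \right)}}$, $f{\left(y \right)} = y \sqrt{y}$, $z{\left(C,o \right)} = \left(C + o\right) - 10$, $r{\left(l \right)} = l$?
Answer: $\frac{35 \left(- 24 \sqrt{14} + 55 i\right)}{2 \left(- 16 i + 7 \sqrt{14}\right)} \approx -60.042 + 0.069511 i$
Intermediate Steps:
$z{\left(C,o \right)} = -10 + C + o$
$f{\left(y \right)} = y^{\frac{3}{2}}$
$I{\left(D \right)} = \frac{37 + D}{D - 14 i \sqrt{14}}$ ($I{\left(D \right)} = \frac{D + 37}{D + \left(-14\right)^{\frac{3}{2}}} = \frac{37 + D}{D - 14 i \sqrt{14}}$)
$r{\left(-60 \right)} + I{\left(z{\left(3 \left(-5\right),-7 \right)} \right)} = -60 + \frac{37 - 32}{\left(-10 + 3 \left(-5\right) - 7\right) - 14 i \sqrt{14}} = -60 + \frac{37 - 32}{\left(-10 - 15 - 7\right) - 14 i \sqrt{14}} = -60 + \frac{37 - 32}{-32 - 14 i \sqrt{14}} = -60 + \frac{1}{-32 - 14 i \sqrt{14}} \cdot 5 = -60 + \frac{5}{-32 - 14 i \sqrt{14}}$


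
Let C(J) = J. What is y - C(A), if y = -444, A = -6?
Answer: -438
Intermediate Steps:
y - C(A) = -444 - 1*(-6) = -444 + 6 = -438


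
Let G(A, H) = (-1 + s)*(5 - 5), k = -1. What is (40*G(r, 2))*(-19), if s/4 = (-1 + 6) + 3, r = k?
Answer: 0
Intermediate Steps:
r = -1
s = 32 (s = 4*((-1 + 6) + 3) = 4*(5 + 3) = 4*8 = 32)
G(A, H) = 0 (G(A, H) = (-1 + 32)*(5 - 5) = 31*0 = 0)
(40*G(r, 2))*(-19) = (40*0)*(-19) = 0*(-19) = 0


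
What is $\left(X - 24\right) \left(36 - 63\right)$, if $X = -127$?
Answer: $4077$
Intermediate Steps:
$\left(X - 24\right) \left(36 - 63\right) = \left(-127 - 24\right) \left(36 - 63\right) = - 151 \left(36 - 63\right) = \left(-151\right) \left(-27\right) = 4077$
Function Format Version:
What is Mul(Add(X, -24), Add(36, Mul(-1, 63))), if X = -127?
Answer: 4077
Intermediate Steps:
Mul(Add(X, -24), Add(36, Mul(-1, 63))) = Mul(Add(-127, -24), Add(36, Mul(-1, 63))) = Mul(-151, Add(36, -63)) = Mul(-151, -27) = 4077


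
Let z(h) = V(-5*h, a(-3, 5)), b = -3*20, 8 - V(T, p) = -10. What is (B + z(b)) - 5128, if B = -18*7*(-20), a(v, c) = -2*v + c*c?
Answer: -2590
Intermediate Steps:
a(v, c) = c² - 2*v (a(v, c) = -2*v + c² = c² - 2*v)
V(T, p) = 18 (V(T, p) = 8 - 1*(-10) = 8 + 10 = 18)
b = -60
B = 2520 (B = -126*(-20) = 2520)
z(h) = 18
(B + z(b)) - 5128 = (2520 + 18) - 5128 = 2538 - 5128 = -2590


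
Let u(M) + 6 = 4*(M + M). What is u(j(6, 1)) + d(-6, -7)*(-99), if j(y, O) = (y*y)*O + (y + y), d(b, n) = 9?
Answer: -513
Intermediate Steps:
j(y, O) = 2*y + O*y² (j(y, O) = y²*O + 2*y = O*y² + 2*y = 2*y + O*y²)
u(M) = -6 + 8*M (u(M) = -6 + 4*(M + M) = -6 + 4*(2*M) = -6 + 8*M)
u(j(6, 1)) + d(-6, -7)*(-99) = (-6 + 8*(6*(2 + 1*6))) + 9*(-99) = (-6 + 8*(6*(2 + 6))) - 891 = (-6 + 8*(6*8)) - 891 = (-6 + 8*48) - 891 = (-6 + 384) - 891 = 378 - 891 = -513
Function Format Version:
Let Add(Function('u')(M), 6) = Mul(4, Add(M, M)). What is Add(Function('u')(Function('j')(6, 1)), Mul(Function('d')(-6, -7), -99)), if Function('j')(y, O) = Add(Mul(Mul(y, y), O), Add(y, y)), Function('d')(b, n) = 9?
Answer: -513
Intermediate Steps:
Function('j')(y, O) = Add(Mul(2, y), Mul(O, Pow(y, 2))) (Function('j')(y, O) = Add(Mul(Pow(y, 2), O), Mul(2, y)) = Add(Mul(O, Pow(y, 2)), Mul(2, y)) = Add(Mul(2, y), Mul(O, Pow(y, 2))))
Function('u')(M) = Add(-6, Mul(8, M)) (Function('u')(M) = Add(-6, Mul(4, Add(M, M))) = Add(-6, Mul(4, Mul(2, M))) = Add(-6, Mul(8, M)))
Add(Function('u')(Function('j')(6, 1)), Mul(Function('d')(-6, -7), -99)) = Add(Add(-6, Mul(8, Mul(6, Add(2, Mul(1, 6))))), Mul(9, -99)) = Add(Add(-6, Mul(8, Mul(6, Add(2, 6)))), -891) = Add(Add(-6, Mul(8, Mul(6, 8))), -891) = Add(Add(-6, Mul(8, 48)), -891) = Add(Add(-6, 384), -891) = Add(378, -891) = -513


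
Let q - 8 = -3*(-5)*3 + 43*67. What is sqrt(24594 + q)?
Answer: 2*sqrt(6882) ≈ 165.92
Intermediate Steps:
q = 2934 (q = 8 + (-3*(-5)*3 + 43*67) = 8 + (15*3 + 2881) = 8 + (45 + 2881) = 8 + 2926 = 2934)
sqrt(24594 + q) = sqrt(24594 + 2934) = sqrt(27528) = 2*sqrt(6882)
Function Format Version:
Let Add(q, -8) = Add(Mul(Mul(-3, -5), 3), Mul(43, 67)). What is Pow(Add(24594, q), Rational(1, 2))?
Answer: Mul(2, Pow(6882, Rational(1, 2))) ≈ 165.92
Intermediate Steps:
q = 2934 (q = Add(8, Add(Mul(Mul(-3, -5), 3), Mul(43, 67))) = Add(8, Add(Mul(15, 3), 2881)) = Add(8, Add(45, 2881)) = Add(8, 2926) = 2934)
Pow(Add(24594, q), Rational(1, 2)) = Pow(Add(24594, 2934), Rational(1, 2)) = Pow(27528, Rational(1, 2)) = Mul(2, Pow(6882, Rational(1, 2)))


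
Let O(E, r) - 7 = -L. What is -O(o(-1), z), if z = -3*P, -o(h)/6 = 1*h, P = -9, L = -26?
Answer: -33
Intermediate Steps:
o(h) = -6*h
z = 27 (z = -3*(-9) = 27)
O(E, r) = 33 (O(E, r) = 7 - 1*(-26) = 7 + 26 = 33)
-O(o(-1), z) = -1*33 = -33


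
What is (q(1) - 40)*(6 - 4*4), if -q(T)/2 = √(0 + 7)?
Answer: 400 + 20*√7 ≈ 452.92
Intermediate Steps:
q(T) = -2*√7 (q(T) = -2*√(0 + 7) = -2*√7)
(q(1) - 40)*(6 - 4*4) = (-2*√7 - 40)*(6 - 4*4) = (-40 - 2*√7)*(6 - 16) = (-40 - 2*√7)*(-10) = 400 + 20*√7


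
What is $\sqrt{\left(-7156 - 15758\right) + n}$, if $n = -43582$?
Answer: $8 i \sqrt{1039} \approx 257.87 i$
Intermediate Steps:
$\sqrt{\left(-7156 - 15758\right) + n} = \sqrt{\left(-7156 - 15758\right) - 43582} = \sqrt{-22914 - 43582} = \sqrt{-66496} = 8 i \sqrt{1039}$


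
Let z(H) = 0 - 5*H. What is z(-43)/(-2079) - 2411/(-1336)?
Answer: 4725229/2777544 ≈ 1.7012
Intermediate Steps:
z(H) = -5*H
z(-43)/(-2079) - 2411/(-1336) = -5*(-43)/(-2079) - 2411/(-1336) = 215*(-1/2079) - 2411*(-1/1336) = -215/2079 + 2411/1336 = 4725229/2777544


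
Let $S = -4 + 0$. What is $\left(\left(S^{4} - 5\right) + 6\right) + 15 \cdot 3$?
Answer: $302$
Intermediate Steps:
$S = -4$
$\left(\left(S^{4} - 5\right) + 6\right) + 15 \cdot 3 = \left(\left(\left(-4\right)^{4} - 5\right) + 6\right) + 15 \cdot 3 = \left(\left(256 - 5\right) + 6\right) + 45 = \left(251 + 6\right) + 45 = 257 + 45 = 302$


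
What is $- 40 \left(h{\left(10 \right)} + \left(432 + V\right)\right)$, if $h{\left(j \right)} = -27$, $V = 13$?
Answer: $-16720$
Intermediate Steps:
$- 40 \left(h{\left(10 \right)} + \left(432 + V\right)\right) = - 40 \left(-27 + \left(432 + 13\right)\right) = - 40 \left(-27 + 445\right) = \left(-40\right) 418 = -16720$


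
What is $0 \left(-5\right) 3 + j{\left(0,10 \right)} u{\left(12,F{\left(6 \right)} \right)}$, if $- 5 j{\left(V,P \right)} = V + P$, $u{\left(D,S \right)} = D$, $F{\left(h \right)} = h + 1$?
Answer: $-24$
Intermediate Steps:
$F{\left(h \right)} = 1 + h$
$j{\left(V,P \right)} = - \frac{P}{5} - \frac{V}{5}$ ($j{\left(V,P \right)} = - \frac{V + P}{5} = - \frac{P + V}{5} = - \frac{P}{5} - \frac{V}{5}$)
$0 \left(-5\right) 3 + j{\left(0,10 \right)} u{\left(12,F{\left(6 \right)} \right)} = 0 \left(-5\right) 3 + \left(\left(- \frac{1}{5}\right) 10 - 0\right) 12 = 0 \cdot 3 + \left(-2 + 0\right) 12 = 0 - 24 = -24$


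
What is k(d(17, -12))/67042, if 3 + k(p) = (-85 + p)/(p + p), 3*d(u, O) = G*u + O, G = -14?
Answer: -199/6704200 ≈ -2.9683e-5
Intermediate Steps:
d(u, O) = -14*u/3 + O/3 (d(u, O) = (-14*u + O)/3 = (O - 14*u)/3 = -14*u/3 + O/3)
k(p) = -3 + (-85 + p)/(2*p) (k(p) = -3 + (-85 + p)/(p + p) = -3 + (-85 + p)/((2*p)) = -3 + (-85 + p)*(1/(2*p)) = -3 + (-85 + p)/(2*p))
k(d(17, -12))/67042 = (5*(-17 - (-14/3*17 + (1/3)*(-12)))/(2*(-14/3*17 + (1/3)*(-12))))/67042 = (5*(-17 - (-238/3 - 4))/(2*(-238/3 - 4)))*(1/67042) = (5*(-17 - 1*(-250/3))/(2*(-250/3)))*(1/67042) = ((5/2)*(-3/250)*(-17 + 250/3))*(1/67042) = ((5/2)*(-3/250)*(199/3))*(1/67042) = -199/100*1/67042 = -199/6704200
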